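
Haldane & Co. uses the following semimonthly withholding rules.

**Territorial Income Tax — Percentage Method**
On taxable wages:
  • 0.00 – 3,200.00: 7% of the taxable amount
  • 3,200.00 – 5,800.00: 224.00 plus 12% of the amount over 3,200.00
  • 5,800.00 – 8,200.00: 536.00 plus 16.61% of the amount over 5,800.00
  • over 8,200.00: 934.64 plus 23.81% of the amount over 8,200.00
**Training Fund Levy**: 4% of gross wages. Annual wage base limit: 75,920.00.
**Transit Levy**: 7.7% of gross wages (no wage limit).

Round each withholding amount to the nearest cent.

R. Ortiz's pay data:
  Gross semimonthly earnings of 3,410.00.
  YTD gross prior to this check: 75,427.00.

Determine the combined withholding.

Territorial Income Tax: taxable = 3,410.00
  224.00 + 12% × (3,410.00 − 3,200.00) = 224.00 + 12% × 210.00 = 249.20
Training Fund Levy: cap 75,920.00 − YTD 75,427.00 = 493.00 subject; 4% × 493.00 = 19.72
Transit Levy: 7.7% × 3,410.00 = 262.57
Total: 249.20 + 19.72 + 262.57 = 531.49

531.49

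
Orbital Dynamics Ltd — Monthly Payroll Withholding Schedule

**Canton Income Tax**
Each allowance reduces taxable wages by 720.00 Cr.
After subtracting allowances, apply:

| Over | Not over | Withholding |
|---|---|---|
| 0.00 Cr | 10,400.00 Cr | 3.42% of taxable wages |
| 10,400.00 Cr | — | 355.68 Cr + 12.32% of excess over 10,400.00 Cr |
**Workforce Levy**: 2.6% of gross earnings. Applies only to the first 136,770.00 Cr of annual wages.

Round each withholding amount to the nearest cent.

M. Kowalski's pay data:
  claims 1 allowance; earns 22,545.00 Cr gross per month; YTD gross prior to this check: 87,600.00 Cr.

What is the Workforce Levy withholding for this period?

586.17 Cr

Workforce Levy: 2.6% × 22,545.00 Cr = 586.17 Cr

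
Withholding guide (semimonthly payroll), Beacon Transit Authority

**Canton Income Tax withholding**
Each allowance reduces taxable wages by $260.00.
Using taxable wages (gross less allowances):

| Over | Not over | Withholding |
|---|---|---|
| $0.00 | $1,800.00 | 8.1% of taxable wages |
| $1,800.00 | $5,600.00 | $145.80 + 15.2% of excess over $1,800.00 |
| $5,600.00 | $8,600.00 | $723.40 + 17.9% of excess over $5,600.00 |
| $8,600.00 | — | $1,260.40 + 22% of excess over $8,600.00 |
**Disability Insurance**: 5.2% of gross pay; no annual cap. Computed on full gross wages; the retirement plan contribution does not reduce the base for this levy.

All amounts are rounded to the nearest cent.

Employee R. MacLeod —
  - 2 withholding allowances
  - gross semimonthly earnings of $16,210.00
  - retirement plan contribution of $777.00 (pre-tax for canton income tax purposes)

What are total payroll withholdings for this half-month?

$3,492.18

Canton Income Tax: taxable = $16,210.00 − $777.00 − 2×$260.00 = $14,913.00
  $1,260.40 + 22% × ($14,913.00 − $8,600.00) = $1,260.40 + 22% × $6,313.00 = $2,649.26
Disability Insurance: 5.2% × $16,210.00 = $842.92
Total: $2,649.26 + $842.92 = $3,492.18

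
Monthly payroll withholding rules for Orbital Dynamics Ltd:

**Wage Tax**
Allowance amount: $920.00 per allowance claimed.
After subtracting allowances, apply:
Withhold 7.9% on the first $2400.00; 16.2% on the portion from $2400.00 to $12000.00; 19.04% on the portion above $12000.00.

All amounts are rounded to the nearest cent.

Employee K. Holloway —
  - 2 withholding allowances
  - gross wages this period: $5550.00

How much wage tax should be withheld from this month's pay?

$401.82

Wage Tax: taxable = $5550.00 − 2×$920.00 = $3710.00
  $189.60 + 16.2% × ($3710.00 − $2400.00) = $189.60 + 16.2% × $1310.00 = $401.82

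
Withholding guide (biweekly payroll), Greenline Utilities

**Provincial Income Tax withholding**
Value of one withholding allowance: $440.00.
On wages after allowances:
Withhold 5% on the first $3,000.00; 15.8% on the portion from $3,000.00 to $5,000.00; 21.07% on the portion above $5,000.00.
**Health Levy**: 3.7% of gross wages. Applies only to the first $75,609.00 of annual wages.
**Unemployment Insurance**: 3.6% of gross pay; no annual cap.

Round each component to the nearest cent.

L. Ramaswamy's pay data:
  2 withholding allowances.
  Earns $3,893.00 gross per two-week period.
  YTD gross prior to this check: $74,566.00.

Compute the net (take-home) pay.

$3,562.21

Provincial Income Tax: taxable = $3,893.00 − 2×$440.00 = $3,013.00
  $150.00 + 15.8% × ($3,013.00 − $3,000.00) = $150.00 + 15.8% × $13.00 = $152.05
Health Levy: cap $75,609.00 − YTD $74,566.00 = $1,043.00 subject; 3.7% × $1,043.00 = $38.59
Unemployment Insurance: 3.6% × $3,893.00 = $140.15
Total withheld: $152.05 + $38.59 + $140.15 = $330.79
Net pay: $3,893.00 − $330.79 = $3,562.21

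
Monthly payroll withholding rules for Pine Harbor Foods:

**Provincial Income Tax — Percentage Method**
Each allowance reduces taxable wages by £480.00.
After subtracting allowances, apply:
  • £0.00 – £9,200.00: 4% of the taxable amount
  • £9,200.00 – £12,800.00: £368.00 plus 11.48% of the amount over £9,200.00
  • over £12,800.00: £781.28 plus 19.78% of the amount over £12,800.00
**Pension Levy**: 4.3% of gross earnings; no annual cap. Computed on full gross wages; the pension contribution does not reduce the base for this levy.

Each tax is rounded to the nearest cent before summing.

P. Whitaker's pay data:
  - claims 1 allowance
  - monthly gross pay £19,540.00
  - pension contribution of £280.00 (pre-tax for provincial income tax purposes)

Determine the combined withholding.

Provincial Income Tax: taxable = £19,540.00 − £280.00 − 1×£480.00 = £18,780.00
  £781.28 + 19.78% × (£18,780.00 − £12,800.00) = £781.28 + 19.78% × £5,980.00 = £1,964.12
Pension Levy: 4.3% × £19,540.00 = £840.22
Total: £1,964.12 + £840.22 = £2,804.34

£2,804.34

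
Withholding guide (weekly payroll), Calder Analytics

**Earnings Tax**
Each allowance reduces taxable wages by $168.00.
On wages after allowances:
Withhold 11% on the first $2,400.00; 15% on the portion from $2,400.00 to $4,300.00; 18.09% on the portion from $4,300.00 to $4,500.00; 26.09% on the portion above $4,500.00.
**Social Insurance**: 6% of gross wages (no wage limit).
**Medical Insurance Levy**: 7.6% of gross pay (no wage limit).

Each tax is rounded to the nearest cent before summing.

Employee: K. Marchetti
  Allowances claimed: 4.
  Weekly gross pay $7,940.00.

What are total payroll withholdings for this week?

$2,387.19

Earnings Tax: taxable = $7,940.00 − 4×$168.00 = $7,268.00
  $585.18 + 26.09% × ($7,268.00 − $4,500.00) = $585.18 + 26.09% × $2,768.00 = $1,307.35
Social Insurance: 6% × $7,940.00 = $476.40
Medical Insurance Levy: 7.6% × $7,940.00 = $603.44
Total: $1,307.35 + $476.40 + $603.44 = $2,387.19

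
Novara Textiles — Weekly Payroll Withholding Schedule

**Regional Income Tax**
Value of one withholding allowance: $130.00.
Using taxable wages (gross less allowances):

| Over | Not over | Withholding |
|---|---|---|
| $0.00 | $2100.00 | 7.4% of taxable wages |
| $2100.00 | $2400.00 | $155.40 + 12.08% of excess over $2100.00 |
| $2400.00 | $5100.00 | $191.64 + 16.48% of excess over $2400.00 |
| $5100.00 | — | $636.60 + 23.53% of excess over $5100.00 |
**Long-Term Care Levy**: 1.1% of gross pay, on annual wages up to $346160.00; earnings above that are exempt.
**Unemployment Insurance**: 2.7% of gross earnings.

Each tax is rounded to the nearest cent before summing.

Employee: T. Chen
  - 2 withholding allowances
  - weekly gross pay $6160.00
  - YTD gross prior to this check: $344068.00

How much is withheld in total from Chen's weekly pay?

Regional Income Tax: taxable = $6160.00 − 2×$130.00 = $5900.00
  $636.60 + 23.53% × ($5900.00 − $5100.00) = $636.60 + 23.53% × $800.00 = $824.84
Long-Term Care Levy: cap $346160.00 − YTD $344068.00 = $2092.00 subject; 1.1% × $2092.00 = $23.01
Unemployment Insurance: 2.7% × $6160.00 = $166.32
Total: $824.84 + $23.01 + $166.32 = $1014.17

$1014.17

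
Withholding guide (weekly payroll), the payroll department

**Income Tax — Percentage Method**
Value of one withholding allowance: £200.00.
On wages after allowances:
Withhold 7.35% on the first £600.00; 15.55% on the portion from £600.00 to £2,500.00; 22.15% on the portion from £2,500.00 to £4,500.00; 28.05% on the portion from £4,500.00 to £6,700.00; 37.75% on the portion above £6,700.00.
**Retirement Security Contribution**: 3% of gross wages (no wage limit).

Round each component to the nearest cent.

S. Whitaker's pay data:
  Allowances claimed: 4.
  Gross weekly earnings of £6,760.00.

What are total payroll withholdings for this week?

Income Tax: taxable = £6,760.00 − 4×£200.00 = £5,960.00
  £782.55 + 28.05% × (£5,960.00 − £4,500.00) = £782.55 + 28.05% × £1,460.00 = £1,192.08
Retirement Security Contribution: 3% × £6,760.00 = £202.80
Total: £1,192.08 + £202.80 = £1,394.88

£1,394.88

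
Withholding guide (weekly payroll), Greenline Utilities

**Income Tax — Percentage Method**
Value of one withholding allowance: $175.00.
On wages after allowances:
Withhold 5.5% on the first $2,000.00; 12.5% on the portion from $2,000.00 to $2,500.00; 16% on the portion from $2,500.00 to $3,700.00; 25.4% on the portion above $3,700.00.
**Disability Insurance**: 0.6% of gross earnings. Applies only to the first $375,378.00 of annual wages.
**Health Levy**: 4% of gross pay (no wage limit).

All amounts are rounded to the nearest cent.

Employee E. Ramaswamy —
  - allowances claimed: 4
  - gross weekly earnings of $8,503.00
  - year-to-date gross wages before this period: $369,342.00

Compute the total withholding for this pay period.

Income Tax: taxable = $8,503.00 − 4×$175.00 = $7,803.00
  $364.50 + 25.4% × ($7,803.00 − $3,700.00) = $364.50 + 25.4% × $4,103.00 = $1,406.66
Disability Insurance: cap $375,378.00 − YTD $369,342.00 = $6,036.00 subject; 0.6% × $6,036.00 = $36.22
Health Levy: 4% × $8,503.00 = $340.12
Total: $1,406.66 + $36.22 + $340.12 = $1,783.00

$1,783.00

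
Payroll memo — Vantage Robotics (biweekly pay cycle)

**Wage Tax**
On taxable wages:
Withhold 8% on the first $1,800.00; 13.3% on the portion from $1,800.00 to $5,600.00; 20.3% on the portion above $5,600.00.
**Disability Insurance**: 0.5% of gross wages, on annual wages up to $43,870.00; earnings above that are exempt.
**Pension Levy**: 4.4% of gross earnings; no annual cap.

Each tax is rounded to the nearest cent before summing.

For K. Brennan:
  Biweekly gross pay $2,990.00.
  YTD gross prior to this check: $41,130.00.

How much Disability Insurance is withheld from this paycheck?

$13.70

Disability Insurance: cap $43,870.00 − YTD $41,130.00 = $2,740.00 subject; 0.5% × $2,740.00 = $13.70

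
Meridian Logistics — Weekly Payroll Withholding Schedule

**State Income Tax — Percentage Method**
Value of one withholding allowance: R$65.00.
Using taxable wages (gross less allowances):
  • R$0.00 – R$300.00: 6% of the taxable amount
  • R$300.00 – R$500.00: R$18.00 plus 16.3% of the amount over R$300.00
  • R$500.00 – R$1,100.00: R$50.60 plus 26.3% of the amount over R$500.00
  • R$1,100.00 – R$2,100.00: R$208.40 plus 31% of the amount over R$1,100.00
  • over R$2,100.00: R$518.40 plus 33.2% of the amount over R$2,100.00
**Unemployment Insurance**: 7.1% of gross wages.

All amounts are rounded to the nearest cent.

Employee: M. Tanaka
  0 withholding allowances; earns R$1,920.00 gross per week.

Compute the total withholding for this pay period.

State Income Tax: taxable = R$1,920.00
  R$208.40 + 31% × (R$1,920.00 − R$1,100.00) = R$208.40 + 31% × R$820.00 = R$462.60
Unemployment Insurance: 7.1% × R$1,920.00 = R$136.32
Total: R$462.60 + R$136.32 = R$598.92

R$598.92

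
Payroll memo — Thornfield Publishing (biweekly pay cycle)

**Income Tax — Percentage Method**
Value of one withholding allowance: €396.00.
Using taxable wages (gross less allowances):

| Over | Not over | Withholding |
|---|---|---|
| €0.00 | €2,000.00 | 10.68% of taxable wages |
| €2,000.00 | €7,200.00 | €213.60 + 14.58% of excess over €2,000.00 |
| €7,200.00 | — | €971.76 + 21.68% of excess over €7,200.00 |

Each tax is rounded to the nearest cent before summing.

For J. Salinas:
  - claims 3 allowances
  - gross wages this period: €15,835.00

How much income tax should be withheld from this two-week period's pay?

Income Tax: taxable = €15,835.00 − 3×€396.00 = €14,647.00
  €971.76 + 21.68% × (€14,647.00 − €7,200.00) = €971.76 + 21.68% × €7,447.00 = €2,586.27

€2,586.27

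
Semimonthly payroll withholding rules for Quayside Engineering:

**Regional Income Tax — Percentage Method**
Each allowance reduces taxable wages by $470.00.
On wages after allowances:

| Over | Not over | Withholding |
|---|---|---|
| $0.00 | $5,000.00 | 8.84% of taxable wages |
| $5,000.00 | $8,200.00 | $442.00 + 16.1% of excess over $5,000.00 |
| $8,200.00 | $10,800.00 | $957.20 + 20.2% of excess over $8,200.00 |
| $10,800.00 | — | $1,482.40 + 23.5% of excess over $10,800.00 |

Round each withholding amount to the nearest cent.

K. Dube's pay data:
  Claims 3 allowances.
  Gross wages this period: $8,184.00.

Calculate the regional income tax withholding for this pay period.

Regional Income Tax: taxable = $8,184.00 − 3×$470.00 = $6,774.00
  $442.00 + 16.1% × ($6,774.00 − $5,000.00) = $442.00 + 16.1% × $1,774.00 = $727.61

$727.61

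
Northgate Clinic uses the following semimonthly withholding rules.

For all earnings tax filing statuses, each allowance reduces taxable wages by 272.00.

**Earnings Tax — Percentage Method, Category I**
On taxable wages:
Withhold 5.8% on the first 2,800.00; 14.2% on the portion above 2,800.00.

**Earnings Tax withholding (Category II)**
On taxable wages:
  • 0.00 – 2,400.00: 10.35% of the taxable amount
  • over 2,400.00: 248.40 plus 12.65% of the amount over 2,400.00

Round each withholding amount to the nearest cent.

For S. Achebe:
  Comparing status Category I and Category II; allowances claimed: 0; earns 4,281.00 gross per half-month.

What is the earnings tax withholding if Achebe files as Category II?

Earnings Tax (Category II): taxable = 4,281.00
  248.40 + 12.65% × (4,281.00 − 2,400.00) = 248.40 + 12.65% × 1,881.00 = 486.35

486.35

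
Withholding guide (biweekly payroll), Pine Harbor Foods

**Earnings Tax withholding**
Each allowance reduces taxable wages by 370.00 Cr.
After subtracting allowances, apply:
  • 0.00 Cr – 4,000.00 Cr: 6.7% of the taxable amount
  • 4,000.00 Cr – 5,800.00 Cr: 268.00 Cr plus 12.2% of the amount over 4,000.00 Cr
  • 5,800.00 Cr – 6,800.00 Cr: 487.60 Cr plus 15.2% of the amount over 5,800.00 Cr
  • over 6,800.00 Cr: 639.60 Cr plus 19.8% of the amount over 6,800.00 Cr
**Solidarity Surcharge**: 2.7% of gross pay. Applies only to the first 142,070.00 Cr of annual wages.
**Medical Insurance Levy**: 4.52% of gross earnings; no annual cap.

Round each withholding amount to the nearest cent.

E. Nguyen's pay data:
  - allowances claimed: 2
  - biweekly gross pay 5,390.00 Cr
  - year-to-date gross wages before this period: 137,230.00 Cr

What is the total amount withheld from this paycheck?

721.61 Cr

Earnings Tax: taxable = 5,390.00 Cr − 2×370.00 Cr = 4,650.00 Cr
  268.00 Cr + 12.2% × (4,650.00 Cr − 4,000.00 Cr) = 268.00 Cr + 12.2% × 650.00 Cr = 347.30 Cr
Solidarity Surcharge: cap 142,070.00 Cr − YTD 137,230.00 Cr = 4,840.00 Cr subject; 2.7% × 4,840.00 Cr = 130.68 Cr
Medical Insurance Levy: 4.52% × 5,390.00 Cr = 243.63 Cr
Total: 347.30 Cr + 130.68 Cr + 243.63 Cr = 721.61 Cr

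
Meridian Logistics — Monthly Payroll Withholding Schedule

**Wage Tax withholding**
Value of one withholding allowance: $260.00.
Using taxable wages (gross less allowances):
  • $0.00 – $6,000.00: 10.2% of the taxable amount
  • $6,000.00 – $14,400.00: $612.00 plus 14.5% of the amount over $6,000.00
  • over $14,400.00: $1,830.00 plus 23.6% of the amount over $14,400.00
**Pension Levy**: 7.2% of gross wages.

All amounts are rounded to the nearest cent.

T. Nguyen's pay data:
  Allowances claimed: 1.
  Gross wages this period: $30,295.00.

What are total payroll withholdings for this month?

Wage Tax: taxable = $30,295.00 − 1×$260.00 = $30,035.00
  $1,830.00 + 23.6% × ($30,035.00 − $14,400.00) = $1,830.00 + 23.6% × $15,635.00 = $5,519.86
Pension Levy: 7.2% × $30,295.00 = $2,181.24
Total: $5,519.86 + $2,181.24 = $7,701.10

$7,701.10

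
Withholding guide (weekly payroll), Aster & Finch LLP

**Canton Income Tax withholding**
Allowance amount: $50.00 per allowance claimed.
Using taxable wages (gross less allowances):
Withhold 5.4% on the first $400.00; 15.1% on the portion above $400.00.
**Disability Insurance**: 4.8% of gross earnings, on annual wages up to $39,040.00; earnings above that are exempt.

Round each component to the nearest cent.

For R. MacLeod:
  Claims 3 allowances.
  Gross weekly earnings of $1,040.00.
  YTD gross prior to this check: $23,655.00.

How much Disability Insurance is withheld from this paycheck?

$49.92

Disability Insurance: 4.8% × $1,040.00 = $49.92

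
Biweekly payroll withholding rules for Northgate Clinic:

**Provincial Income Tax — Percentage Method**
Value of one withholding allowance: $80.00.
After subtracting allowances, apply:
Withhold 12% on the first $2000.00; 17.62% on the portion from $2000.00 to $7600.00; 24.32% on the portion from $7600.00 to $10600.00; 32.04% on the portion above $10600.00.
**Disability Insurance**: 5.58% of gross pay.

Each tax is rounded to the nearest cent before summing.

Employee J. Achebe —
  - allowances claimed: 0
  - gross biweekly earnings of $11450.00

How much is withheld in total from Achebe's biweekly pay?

Provincial Income Tax: taxable = $11450.00
  $1956.32 + 32.04% × ($11450.00 − $10600.00) = $1956.32 + 32.04% × $850.00 = $2228.66
Disability Insurance: 5.58% × $11450.00 = $638.91
Total: $2228.66 + $638.91 = $2867.57

$2867.57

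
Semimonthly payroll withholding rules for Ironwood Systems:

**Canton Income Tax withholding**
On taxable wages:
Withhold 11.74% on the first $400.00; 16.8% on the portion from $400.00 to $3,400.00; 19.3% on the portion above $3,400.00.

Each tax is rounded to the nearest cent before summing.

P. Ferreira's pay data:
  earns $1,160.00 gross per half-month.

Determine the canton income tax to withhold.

$174.64

Canton Income Tax: taxable = $1,160.00
  $46.96 + 16.8% × ($1,160.00 − $400.00) = $46.96 + 16.8% × $760.00 = $174.64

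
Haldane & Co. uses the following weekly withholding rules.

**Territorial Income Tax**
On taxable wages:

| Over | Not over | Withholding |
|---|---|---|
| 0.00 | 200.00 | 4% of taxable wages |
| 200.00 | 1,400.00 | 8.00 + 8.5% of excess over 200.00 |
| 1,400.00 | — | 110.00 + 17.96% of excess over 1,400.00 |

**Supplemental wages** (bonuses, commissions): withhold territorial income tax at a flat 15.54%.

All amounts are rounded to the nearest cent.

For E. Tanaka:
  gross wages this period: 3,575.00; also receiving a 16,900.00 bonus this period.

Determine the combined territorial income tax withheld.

Territorial Income Tax: taxable = 3,575.00
  110.00 + 17.96% × (3,575.00 − 1,400.00) = 110.00 + 17.96% × 2,175.00 = 500.63
Supplemental (15.54% flat on bonus): 15.54% × 16,900.00 = 2,626.26
Total territorial income tax: 500.63 + 2,626.26 = 3,126.89

3,126.89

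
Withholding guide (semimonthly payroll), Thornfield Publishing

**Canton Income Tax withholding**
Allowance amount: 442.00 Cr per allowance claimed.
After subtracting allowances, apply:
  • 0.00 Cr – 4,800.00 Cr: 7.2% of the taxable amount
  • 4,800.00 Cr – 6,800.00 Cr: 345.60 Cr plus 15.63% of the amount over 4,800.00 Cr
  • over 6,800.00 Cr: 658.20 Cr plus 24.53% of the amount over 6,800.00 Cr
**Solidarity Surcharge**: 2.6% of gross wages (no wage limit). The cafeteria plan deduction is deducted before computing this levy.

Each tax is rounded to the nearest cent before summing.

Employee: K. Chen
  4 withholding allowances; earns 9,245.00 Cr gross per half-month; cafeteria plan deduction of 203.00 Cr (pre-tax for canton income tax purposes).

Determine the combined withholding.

1,009.56 Cr

Canton Income Tax: taxable = 9,245.00 Cr − 203.00 Cr − 4×442.00 Cr = 7,274.00 Cr
  658.20 Cr + 24.53% × (7,274.00 Cr − 6,800.00 Cr) = 658.20 Cr + 24.53% × 474.00 Cr = 774.47 Cr
Solidarity Surcharge: 2.6% × 9,042.00 Cr = 235.09 Cr
Total: 774.47 Cr + 235.09 Cr = 1,009.56 Cr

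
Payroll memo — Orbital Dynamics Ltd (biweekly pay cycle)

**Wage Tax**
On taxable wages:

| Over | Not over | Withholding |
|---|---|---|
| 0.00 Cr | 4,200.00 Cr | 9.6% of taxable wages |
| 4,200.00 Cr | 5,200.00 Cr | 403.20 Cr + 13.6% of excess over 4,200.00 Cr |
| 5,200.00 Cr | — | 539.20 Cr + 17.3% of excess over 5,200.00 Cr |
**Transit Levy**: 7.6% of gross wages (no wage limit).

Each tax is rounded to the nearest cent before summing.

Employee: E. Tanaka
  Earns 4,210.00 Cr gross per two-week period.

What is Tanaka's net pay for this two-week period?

Wage Tax: taxable = 4,210.00 Cr
  403.20 Cr + 13.6% × (4,210.00 Cr − 4,200.00 Cr) = 403.20 Cr + 13.6% × 10.00 Cr = 404.56 Cr
Transit Levy: 7.6% × 4,210.00 Cr = 319.96 Cr
Total withheld: 404.56 Cr + 319.96 Cr = 724.52 Cr
Net pay: 4,210.00 Cr − 724.52 Cr = 3,485.48 Cr

3,485.48 Cr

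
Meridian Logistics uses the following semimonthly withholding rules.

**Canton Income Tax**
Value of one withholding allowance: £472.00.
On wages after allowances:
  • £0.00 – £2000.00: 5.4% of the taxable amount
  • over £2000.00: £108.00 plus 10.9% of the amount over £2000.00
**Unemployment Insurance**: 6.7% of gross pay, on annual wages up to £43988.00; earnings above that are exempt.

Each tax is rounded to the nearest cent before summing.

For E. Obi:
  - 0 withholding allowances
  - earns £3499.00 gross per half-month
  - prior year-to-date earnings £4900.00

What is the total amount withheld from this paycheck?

£505.82

Canton Income Tax: taxable = £3499.00
  £108.00 + 10.9% × (£3499.00 − £2000.00) = £108.00 + 10.9% × £1499.00 = £271.39
Unemployment Insurance: 6.7% × £3499.00 = £234.43
Total: £271.39 + £234.43 = £505.82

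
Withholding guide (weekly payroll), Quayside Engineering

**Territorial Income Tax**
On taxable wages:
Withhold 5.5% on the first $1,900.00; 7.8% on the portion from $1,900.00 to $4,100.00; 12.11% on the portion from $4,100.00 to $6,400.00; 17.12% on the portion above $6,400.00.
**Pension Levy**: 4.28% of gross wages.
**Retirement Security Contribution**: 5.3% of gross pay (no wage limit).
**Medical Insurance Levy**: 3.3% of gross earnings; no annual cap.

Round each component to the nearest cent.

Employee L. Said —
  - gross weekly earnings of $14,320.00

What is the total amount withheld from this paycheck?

$3,754.95

Territorial Income Tax: taxable = $14,320.00
  $554.63 + 17.12% × ($14,320.00 − $6,400.00) = $554.63 + 17.12% × $7,920.00 = $1,910.53
Pension Levy: 4.28% × $14,320.00 = $612.90
Retirement Security Contribution: 5.3% × $14,320.00 = $758.96
Medical Insurance Levy: 3.3% × $14,320.00 = $472.56
Total: $1,910.53 + $612.90 + $758.96 + $472.56 = $3,754.95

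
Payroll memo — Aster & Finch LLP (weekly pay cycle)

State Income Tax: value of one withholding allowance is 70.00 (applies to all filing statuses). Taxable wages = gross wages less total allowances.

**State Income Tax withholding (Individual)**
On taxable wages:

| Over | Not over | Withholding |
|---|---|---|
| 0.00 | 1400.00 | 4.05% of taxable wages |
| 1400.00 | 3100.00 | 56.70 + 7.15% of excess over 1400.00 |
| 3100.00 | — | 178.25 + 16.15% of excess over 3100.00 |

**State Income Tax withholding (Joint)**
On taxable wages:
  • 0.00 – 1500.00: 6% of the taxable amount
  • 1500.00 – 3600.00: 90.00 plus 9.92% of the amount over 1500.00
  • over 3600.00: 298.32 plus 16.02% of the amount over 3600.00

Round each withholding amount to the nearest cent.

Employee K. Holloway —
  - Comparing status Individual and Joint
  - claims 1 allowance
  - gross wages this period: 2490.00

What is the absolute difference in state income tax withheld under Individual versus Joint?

State Income Tax (Individual): taxable = 2490.00 − 1×70.00 = 2420.00
  56.70 + 7.15% × (2420.00 − 1400.00) = 56.70 + 7.15% × 1020.00 = 129.63
State Income Tax (Joint): taxable = 2490.00 − 1×70.00 = 2420.00
  90.00 + 9.92% × (2420.00 − 1500.00) = 90.00 + 9.92% × 920.00 = 181.26
Difference: |129.63 − 181.26| = 51.63 (higher under Joint)

51.63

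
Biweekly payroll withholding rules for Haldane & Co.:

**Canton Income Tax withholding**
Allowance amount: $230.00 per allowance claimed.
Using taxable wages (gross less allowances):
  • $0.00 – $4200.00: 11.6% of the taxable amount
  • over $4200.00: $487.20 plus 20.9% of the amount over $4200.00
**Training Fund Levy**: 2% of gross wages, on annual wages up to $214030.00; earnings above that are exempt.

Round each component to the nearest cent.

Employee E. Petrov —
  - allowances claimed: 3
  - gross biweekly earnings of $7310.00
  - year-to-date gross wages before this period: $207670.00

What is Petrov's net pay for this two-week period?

Canton Income Tax: taxable = $7310.00 − 3×$230.00 = $6620.00
  $487.20 + 20.9% × ($6620.00 − $4200.00) = $487.20 + 20.9% × $2420.00 = $992.98
Training Fund Levy: cap $214030.00 − YTD $207670.00 = $6360.00 subject; 2% × $6360.00 = $127.20
Total withheld: $992.98 + $127.20 = $1120.18
Net pay: $7310.00 − $1120.18 = $6189.82

$6189.82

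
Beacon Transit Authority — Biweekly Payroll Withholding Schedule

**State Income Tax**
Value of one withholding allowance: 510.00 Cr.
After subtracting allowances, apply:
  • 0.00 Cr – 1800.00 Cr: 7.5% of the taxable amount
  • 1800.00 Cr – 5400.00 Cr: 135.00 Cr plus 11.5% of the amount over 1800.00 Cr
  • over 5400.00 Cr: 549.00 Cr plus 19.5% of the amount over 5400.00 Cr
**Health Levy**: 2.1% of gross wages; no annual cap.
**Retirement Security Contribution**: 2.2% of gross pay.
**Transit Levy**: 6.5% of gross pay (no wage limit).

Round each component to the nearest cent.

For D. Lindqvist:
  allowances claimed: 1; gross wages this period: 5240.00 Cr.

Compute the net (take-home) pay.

4202.13 Cr

State Income Tax: taxable = 5240.00 Cr − 1×510.00 Cr = 4730.00 Cr
  135.00 Cr + 11.5% × (4730.00 Cr − 1800.00 Cr) = 135.00 Cr + 11.5% × 2930.00 Cr = 471.95 Cr
Health Levy: 2.1% × 5240.00 Cr = 110.04 Cr
Retirement Security Contribution: 2.2% × 5240.00 Cr = 115.28 Cr
Transit Levy: 6.5% × 5240.00 Cr = 340.60 Cr
Total withheld: 471.95 Cr + 110.04 Cr + 115.28 Cr + 340.60 Cr = 1037.87 Cr
Net pay: 5240.00 Cr − 1037.87 Cr = 4202.13 Cr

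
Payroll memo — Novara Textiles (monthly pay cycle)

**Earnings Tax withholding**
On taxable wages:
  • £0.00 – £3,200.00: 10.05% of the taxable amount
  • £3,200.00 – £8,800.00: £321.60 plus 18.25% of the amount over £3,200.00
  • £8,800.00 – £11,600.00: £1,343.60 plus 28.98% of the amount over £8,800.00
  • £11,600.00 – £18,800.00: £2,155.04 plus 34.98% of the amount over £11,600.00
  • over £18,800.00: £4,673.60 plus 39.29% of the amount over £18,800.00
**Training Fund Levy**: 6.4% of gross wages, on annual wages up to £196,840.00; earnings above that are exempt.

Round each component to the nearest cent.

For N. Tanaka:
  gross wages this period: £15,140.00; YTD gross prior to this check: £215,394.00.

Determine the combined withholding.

£3,393.33

Earnings Tax: taxable = £15,140.00
  £2,155.04 + 34.98% × (£15,140.00 − £11,600.00) = £2,155.04 + 34.98% × £3,540.00 = £3,393.33
Training Fund Levy: YTD £215,394.00 ≥ cap £196,840.00 → £0.00
Total: £3,393.33 + £0.00 = £3,393.33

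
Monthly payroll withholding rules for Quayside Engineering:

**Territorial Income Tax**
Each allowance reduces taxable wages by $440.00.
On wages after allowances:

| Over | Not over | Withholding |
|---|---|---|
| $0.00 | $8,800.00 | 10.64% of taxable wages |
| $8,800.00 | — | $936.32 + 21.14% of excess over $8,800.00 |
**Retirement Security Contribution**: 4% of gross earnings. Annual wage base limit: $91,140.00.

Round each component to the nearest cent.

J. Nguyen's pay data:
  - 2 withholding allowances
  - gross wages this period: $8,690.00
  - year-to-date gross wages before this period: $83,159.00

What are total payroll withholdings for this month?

$1,150.22

Territorial Income Tax: taxable = $8,690.00 − 2×$440.00 = $7,810.00
  10.64% × $7,810.00 = $830.98
Retirement Security Contribution: cap $91,140.00 − YTD $83,159.00 = $7,981.00 subject; 4% × $7,981.00 = $319.24
Total: $830.98 + $319.24 = $1,150.22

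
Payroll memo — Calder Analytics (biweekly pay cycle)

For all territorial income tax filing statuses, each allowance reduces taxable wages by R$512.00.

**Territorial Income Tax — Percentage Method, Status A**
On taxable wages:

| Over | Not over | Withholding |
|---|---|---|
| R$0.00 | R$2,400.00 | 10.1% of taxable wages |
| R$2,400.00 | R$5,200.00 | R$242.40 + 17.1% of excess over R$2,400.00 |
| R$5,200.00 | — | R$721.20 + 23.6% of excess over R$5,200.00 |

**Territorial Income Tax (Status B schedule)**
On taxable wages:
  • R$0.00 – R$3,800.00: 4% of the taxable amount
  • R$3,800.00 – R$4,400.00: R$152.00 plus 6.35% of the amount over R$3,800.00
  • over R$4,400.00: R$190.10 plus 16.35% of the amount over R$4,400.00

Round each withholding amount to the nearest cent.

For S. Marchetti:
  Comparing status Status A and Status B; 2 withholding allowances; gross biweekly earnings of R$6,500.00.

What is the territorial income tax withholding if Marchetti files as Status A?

Territorial Income Tax (Status A): taxable = R$6,500.00 − 2×R$512.00 = R$5,476.00
  R$721.20 + 23.6% × (R$5,476.00 − R$5,200.00) = R$721.20 + 23.6% × R$276.00 = R$786.34

R$786.34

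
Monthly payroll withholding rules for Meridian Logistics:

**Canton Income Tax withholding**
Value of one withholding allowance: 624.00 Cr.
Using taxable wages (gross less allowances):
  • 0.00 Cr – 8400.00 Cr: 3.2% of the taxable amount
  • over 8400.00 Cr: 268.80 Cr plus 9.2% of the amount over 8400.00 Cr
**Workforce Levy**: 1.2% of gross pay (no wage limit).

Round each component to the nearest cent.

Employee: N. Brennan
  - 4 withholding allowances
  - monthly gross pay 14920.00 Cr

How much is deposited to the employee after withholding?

14101.95 Cr

Canton Income Tax: taxable = 14920.00 Cr − 4×624.00 Cr = 12424.00 Cr
  268.80 Cr + 9.2% × (12424.00 Cr − 8400.00 Cr) = 268.80 Cr + 9.2% × 4024.00 Cr = 639.01 Cr
Workforce Levy: 1.2% × 14920.00 Cr = 179.04 Cr
Total withheld: 639.01 Cr + 179.04 Cr = 818.05 Cr
Net pay: 14920.00 Cr − 818.05 Cr = 14101.95 Cr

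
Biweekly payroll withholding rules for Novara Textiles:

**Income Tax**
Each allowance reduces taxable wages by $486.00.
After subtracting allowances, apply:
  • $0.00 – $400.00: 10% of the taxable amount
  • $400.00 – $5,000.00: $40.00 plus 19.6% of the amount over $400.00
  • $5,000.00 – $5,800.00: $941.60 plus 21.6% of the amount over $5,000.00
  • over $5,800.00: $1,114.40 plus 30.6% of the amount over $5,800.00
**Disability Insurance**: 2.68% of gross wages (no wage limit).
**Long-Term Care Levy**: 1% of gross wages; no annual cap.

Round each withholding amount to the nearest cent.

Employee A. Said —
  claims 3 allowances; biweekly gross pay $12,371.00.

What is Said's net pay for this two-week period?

$9,236.77

Income Tax: taxable = $12,371.00 − 3×$486.00 = $10,913.00
  $1,114.40 + 30.6% × ($10,913.00 − $5,800.00) = $1,114.40 + 30.6% × $5,113.00 = $2,678.98
Disability Insurance: 2.68% × $12,371.00 = $331.54
Long-Term Care Levy: 1% × $12,371.00 = $123.71
Total withheld: $2,678.98 + $331.54 + $123.71 = $3,134.23
Net pay: $12,371.00 − $3,134.23 = $9,236.77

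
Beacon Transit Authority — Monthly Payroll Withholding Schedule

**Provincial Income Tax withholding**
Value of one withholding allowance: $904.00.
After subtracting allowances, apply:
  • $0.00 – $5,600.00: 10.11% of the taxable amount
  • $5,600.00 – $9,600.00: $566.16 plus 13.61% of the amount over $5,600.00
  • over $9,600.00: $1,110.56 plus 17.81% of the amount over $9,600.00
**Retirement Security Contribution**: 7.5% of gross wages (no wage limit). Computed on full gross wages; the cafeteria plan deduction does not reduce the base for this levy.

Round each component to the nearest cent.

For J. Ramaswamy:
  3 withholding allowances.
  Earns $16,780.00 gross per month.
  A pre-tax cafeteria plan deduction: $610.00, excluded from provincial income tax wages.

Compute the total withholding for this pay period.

Provincial Income Tax: taxable = $16,780.00 − $610.00 − 3×$904.00 = $13,458.00
  $1,110.56 + 17.81% × ($13,458.00 − $9,600.00) = $1,110.56 + 17.81% × $3,858.00 = $1,797.67
Retirement Security Contribution: 7.5% × $16,780.00 = $1,258.50
Total: $1,797.67 + $1,258.50 = $3,056.17

$3,056.17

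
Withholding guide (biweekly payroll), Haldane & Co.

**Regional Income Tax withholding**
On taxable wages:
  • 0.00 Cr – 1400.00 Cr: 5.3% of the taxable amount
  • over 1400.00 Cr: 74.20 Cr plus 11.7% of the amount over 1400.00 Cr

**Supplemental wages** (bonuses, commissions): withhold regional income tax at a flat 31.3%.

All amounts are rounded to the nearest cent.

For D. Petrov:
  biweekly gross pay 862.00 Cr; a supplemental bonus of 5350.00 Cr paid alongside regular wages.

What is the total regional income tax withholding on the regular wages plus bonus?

Regional Income Tax: taxable = 862.00 Cr
  5.3% × 862.00 Cr = 45.69 Cr
Supplemental (31.3% flat on bonus): 31.3% × 5350.00 Cr = 1674.55 Cr
Total regional income tax: 45.69 Cr + 1674.55 Cr = 1720.24 Cr

1720.24 Cr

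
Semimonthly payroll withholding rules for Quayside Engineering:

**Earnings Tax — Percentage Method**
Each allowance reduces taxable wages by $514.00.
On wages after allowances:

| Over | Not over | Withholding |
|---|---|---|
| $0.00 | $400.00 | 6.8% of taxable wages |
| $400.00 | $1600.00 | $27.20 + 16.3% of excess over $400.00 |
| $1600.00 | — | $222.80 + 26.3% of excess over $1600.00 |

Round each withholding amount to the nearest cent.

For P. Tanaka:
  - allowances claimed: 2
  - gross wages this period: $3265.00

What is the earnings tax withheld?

$390.33

Earnings Tax: taxable = $3265.00 − 2×$514.00 = $2237.00
  $222.80 + 26.3% × ($2237.00 − $1600.00) = $222.80 + 26.3% × $637.00 = $390.33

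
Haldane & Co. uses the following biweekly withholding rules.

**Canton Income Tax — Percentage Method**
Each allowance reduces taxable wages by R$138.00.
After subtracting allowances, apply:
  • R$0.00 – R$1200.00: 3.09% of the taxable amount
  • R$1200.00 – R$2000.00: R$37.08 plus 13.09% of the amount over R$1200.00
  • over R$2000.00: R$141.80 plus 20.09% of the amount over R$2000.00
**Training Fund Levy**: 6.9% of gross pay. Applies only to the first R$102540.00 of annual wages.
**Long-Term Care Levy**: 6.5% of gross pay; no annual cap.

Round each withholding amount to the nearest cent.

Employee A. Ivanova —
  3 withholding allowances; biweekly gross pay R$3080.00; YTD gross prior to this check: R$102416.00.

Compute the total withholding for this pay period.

R$484.36

Canton Income Tax: taxable = R$3080.00 − 3×R$138.00 = R$2666.00
  R$141.80 + 20.09% × (R$2666.00 − R$2000.00) = R$141.80 + 20.09% × R$666.00 = R$275.60
Training Fund Levy: cap R$102540.00 − YTD R$102416.00 = R$124.00 subject; 6.9% × R$124.00 = R$8.56
Long-Term Care Levy: 6.5% × R$3080.00 = R$200.20
Total: R$275.60 + R$8.56 + R$200.20 = R$484.36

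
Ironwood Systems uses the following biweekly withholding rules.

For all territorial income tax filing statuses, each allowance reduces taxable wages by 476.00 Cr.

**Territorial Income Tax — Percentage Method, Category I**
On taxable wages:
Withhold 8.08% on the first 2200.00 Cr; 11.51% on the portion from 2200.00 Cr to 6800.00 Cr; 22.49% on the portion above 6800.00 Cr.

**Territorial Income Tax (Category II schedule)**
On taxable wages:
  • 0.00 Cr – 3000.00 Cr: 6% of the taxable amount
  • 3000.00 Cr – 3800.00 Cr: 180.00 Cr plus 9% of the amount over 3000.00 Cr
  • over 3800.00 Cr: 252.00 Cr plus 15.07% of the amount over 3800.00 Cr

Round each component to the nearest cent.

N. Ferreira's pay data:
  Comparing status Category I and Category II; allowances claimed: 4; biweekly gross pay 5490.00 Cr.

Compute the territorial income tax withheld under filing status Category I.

Territorial Income Tax (Category I): taxable = 5490.00 Cr − 4×476.00 Cr = 3586.00 Cr
  177.76 Cr + 11.51% × (3586.00 Cr − 2200.00 Cr) = 177.76 Cr + 11.51% × 1386.00 Cr = 337.29 Cr

337.29 Cr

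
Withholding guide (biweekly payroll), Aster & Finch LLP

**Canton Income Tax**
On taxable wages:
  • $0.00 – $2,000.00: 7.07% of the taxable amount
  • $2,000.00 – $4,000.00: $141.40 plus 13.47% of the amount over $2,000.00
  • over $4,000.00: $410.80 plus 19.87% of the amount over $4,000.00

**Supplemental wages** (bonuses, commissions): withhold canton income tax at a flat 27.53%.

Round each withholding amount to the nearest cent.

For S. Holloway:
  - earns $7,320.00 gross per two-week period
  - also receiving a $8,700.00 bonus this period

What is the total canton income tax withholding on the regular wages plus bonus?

Canton Income Tax: taxable = $7,320.00
  $410.80 + 19.87% × ($7,320.00 − $4,000.00) = $410.80 + 19.87% × $3,320.00 = $1,070.48
Supplemental (27.53% flat on bonus): 27.53% × $8,700.00 = $2,395.11
Total canton income tax: $1,070.48 + $2,395.11 = $3,465.59

$3,465.59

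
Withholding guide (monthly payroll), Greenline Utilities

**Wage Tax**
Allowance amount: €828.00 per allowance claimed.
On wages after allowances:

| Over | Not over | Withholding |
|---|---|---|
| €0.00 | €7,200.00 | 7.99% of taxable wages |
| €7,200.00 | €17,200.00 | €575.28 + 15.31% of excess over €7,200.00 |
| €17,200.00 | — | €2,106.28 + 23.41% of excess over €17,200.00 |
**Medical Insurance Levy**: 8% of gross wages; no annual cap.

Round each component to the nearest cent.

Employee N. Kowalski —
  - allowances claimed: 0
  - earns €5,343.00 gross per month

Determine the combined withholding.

€854.35

Wage Tax: taxable = €5,343.00
  7.99% × €5,343.00 = €426.91
Medical Insurance Levy: 8% × €5,343.00 = €427.44
Total: €426.91 + €427.44 = €854.35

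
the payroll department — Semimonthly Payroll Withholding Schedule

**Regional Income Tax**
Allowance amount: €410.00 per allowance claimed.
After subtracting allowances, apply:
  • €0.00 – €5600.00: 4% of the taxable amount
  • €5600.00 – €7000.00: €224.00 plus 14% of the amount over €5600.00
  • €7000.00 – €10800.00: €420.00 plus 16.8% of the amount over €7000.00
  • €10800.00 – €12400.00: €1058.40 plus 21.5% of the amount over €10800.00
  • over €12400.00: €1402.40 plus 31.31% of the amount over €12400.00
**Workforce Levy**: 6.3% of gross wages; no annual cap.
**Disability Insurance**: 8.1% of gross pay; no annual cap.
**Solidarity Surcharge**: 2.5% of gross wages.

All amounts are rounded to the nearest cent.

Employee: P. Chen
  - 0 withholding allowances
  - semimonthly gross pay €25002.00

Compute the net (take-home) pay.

Regional Income Tax: taxable = €25002.00
  €1402.40 + 31.31% × (€25002.00 − €12400.00) = €1402.40 + 31.31% × €12602.00 = €5348.09
Workforce Levy: 6.3% × €25002.00 = €1575.13
Disability Insurance: 8.1% × €25002.00 = €2025.16
Solidarity Surcharge: 2.5% × €25002.00 = €625.05
Total withheld: €5348.09 + €1575.13 + €2025.16 + €625.05 = €9573.43
Net pay: €25002.00 − €9573.43 = €15428.57

€15428.57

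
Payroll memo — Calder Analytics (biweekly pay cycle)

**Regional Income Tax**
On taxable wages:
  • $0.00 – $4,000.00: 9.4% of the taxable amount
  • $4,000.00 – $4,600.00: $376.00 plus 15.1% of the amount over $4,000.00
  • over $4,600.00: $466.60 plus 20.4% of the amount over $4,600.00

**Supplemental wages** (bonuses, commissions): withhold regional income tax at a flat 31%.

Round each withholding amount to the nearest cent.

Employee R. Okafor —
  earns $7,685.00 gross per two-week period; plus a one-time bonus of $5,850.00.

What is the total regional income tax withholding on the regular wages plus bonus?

$2,909.44

Regional Income Tax: taxable = $7,685.00
  $466.60 + 20.4% × ($7,685.00 − $4,600.00) = $466.60 + 20.4% × $3,085.00 = $1,095.94
Supplemental (31% flat on bonus): 31% × $5,850.00 = $1,813.50
Total regional income tax: $1,095.94 + $1,813.50 = $2,909.44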